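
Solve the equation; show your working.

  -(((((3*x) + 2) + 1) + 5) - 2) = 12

Step 1. [-(((((3*x) + 2) + 1) + 5) - 2) = 12] leading − — multiply by −1. So neg: ((((3*x) + 2) + 1) + 5) - 2 = -12.
Step 2. [((((3*x) + 2) + 1) + 5) - 2 = -12] the outer -2 inverts by adding 2, so sub: (((3*x) + 2) + 1) + 5 = -10.
Step 3. [(((3*x) + 2) + 1) + 5 = -10] the outer +5 inverts by subtracting 5 ⇒ sub: ((3*x) + 2) + 1 = -15.
Step 4. [((3*x) + 2) + 1 = -15] +1 is outermost — subtract 1 both sides ⇒ sub: (3*x) + 2 = -16.
Step 5. [(3*x) + 2 = -16] subtract 2: x sits inside (… + 2). So sub: 3*x = -18.
Step 6. [3*x = -18] 3·(inner) — divide through by 3, so div: x = -6.

Answer: x ∈ {-6}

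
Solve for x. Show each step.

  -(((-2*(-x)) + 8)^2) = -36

Step 1. [-(((-2*(-x)) + 8)^2) = -36] LHS negated; negate both sides ⇒ neg: ((-2*(-x)) + 8)^2 = 36.
Step 2. [((-2*(-x)) + 8)^2 = 36] LHS squared, RHS 36 ≥ 0: apply √ (±), so sqrt: (-2*(-x)) + 8 = 6 or -6.
Step 3. [(-2*(-x)) + 8 = 6 or -6] -2 | LHS and -2 | 6 or -6: pull -2 out. So factor: (-x) - 4 = -3 or 3.
Step 4. [(-x) - 4 = -3 or 3] peel the -4: add 4 from each side ⇒ sub: -x = 1 or 7.
Step 5. [-x = 1 or 7] leading − — multiply by −1. So neg: x = -1 or -7.

Answer: x ∈ {-7, -1}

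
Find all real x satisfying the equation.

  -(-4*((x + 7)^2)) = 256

Step 1. [-(-4*((x + 7)^2)) = 256] flip signs both sides. So neg: -4*((x + 7)^2) = -256.
Step 2. [-4*((x + 7)^2) = -256] -4·(inner) — divide through by -4 ⇒ div: (x + 7)^2 = 64.
Step 3. [(x + 7)^2 = 64] 64 ≥ 0, LHS is (·)² — take ±√. So sqrt: x + 7 = 8 or -8.
Step 4. [x + 7 = 8 or -8] 7 comes off first (subtract 7), so sub: x = 1 or -15.

Answer: x ∈ {-15, 1}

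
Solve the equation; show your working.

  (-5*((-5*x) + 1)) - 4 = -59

Step 1. [(-5*((-5*x) + 1)) - 4 = -59] add 4: x sits inside (… - 4), so sub: -5*((-5*x) + 1) = -55.
Step 2. [-5*((-5*x) + 1) = -55] -5 out front; divide by -5. So div: (-5*x) + 1 = 11.
Step 3. [(-5*x) + 1 = 11] +1 is outermost — subtract 1 both sides. So sub: -5*x = 10.
Step 4. [-5*x = 10] -5 out front; divide by -5. So div: x = -2.

Answer: x ∈ {-2}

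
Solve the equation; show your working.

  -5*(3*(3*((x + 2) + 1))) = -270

Step 1. [-5*(3*(3*((x + 2) + 1))) = -270] LHS = -5·(…); ÷-5 both sides. So div: 3*(3*((x + 2) + 1)) = 54.
Step 2. [3*(3*((x + 2) + 1)) = 54] LHS = 3·(…); ÷3 both sides, so div: 3*((x + 2) + 1) = 18.
Step 3. [3*((x + 2) + 1) = 18] leading coefficient 3: divide by 3, so div: (x + 2) + 1 = 6.
Step 4. [(x + 2) + 1 = 6] subtract 1: x sits inside (… + 1) ⇒ sub: x + 2 = 5.
Step 5. [x + 2 = 5] the outer +2 inverts by subtracting 2 ⇒ sub: x = 3.

Answer: x ∈ {3}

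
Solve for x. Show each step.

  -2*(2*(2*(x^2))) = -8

Step 1. [-2*(2*(2*(x^2))) = -8] -2 out front; divide by -2. So div: 2*(2*(x^2)) = 4.
Step 2. [2*(2*(x^2)) = 4] 2·(inner) — divide through by 2, so div: 2*(x^2) = 2.
Step 3. [2*(x^2) = 2] 2 out front; divide by 2 ⇒ div: x^2 = 1.
Step 4. [x^2 = 1] √ both sides: 1 ≥ 0 gives two branches, so sqrt: x = 1 or -1.

Answer: x ∈ {-1, 1}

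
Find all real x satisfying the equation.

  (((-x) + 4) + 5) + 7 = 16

Step 1. [(((-x) + 4) + 5) + 7 = 16] subtract 7: x sits inside (… + 7). So sub: ((-x) + 4) + 5 = 9.
Step 2. [((-x) + 4) + 5 = 9] +5 is outermost — subtract 5 both sides, so sub: (-x) + 4 = 4.
Step 3. [(-x) + 4 = 4] the outer +4 inverts by subtracting 4, so sub: -x = 0.
Step 4. [-x = 0] leading − — multiply by −1, so neg: x = 0.

Answer: x ∈ {0}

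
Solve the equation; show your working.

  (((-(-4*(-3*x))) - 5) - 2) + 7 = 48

Step 1. [(((-(-4*(-3*x))) - 5) - 2) + 7 = 48] +7 is outermost — subtract 7 both sides, so sub: ((-(-4*(-3*x))) - 5) - 2 = 41.
Step 2. [((-(-4*(-3*x))) - 5) - 2 = 41] peel the -2: add 2 from each side ⇒ sub: (-(-4*(-3*x))) - 5 = 43.
Step 3. [(-(-4*(-3*x))) - 5 = 43] -5 is outermost — add 5 both sides, so sub: -(-4*(-3*x)) = 48.
Step 4. [-(-4*(-3*x)) = 48] flip signs both sides. So neg: -4*(-3*x) = -48.
Step 5. [-4*(-3*x) = -48] -4·(inner) — divide through by -4, so div: -3*x = 12.
Step 6. [-3*x = 12] divide by the outer -3, so div: x = -4.

Answer: x ∈ {-4}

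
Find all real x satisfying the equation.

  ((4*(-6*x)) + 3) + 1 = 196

Step 1. [((4*(-6*x)) + 3) + 1 = 196] subtract 1: x sits inside (… + 1), so sub: (4*(-6*x)) + 3 = 195.
Step 2. [(4*(-6*x)) + 3 = 195] 3 comes off first (subtract 3), so sub: 4*(-6*x) = 192.
Step 3. [4*(-6*x) = 192] LHS = 4·(…); ÷4 both sides. So div: -6*x = 48.
Step 4. [-6*x = 48] leading coefficient -6: divide by -6. So div: x = -8.

Answer: x ∈ {-8}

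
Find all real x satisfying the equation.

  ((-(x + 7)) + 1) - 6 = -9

Step 1. [((-(x + 7)) + 1) - 6 = -9] -6 is outermost — add 6 both sides ⇒ sub: (-(x + 7)) + 1 = -3.
Step 2. [(-(x + 7)) + 1 = -3] +1 is outermost — subtract 1 both sides ⇒ sub: -(x + 7) = -4.
Step 3. [-(x + 7) = -4] LHS negated; negate both sides ⇒ neg: x + 7 = 4.
Step 4. [x + 7 = 4] peel the +7: subtract 7 from each side ⇒ sub: x = -3.

Answer: x ∈ {-3}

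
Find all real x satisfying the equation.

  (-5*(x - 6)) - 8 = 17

Step 1. [(-5*(x - 6)) - 8 = 17] -8 is outermost — add 8 both sides, so sub: -5*(x - 6) = 25.
Step 2. [-5*(x - 6) = 25] LHS = -5·(…); ÷-5 both sides, so div: x - 6 = -5.
Step 3. [x - 6 = -5] peel the -6: add 6 from each side ⇒ sub: x = 1.

Answer: x ∈ {1}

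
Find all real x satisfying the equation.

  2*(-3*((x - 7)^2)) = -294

Step 1. [2*(-3*((x - 7)^2)) = -294] leading coefficient 2: divide by 2, so div: -3*((x - 7)^2) = -147.
Step 2. [-3*((x - 7)^2) = -147] -3·(inner) — divide through by -3, so div: (x - 7)^2 = 49.
Step 3. [(x - 7)^2 = 49] 49 ≥ 0, LHS is (·)² — take ±√. So sqrt: x - 7 = 7 or -7.
Step 4. [x - 7 = 7 or -7] the outer -7 inverts by adding 7, so sub: x = 14 or 0.

Answer: x ∈ {0, 14}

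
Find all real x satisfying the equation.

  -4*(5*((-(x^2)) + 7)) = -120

Step 1. [-4*(5*((-(x^2)) + 7)) = -120] leading coefficient -4: divide by -4, so div: 5*((-(x^2)) + 7) = 30.
Step 2. [5*((-(x^2)) + 7) = 30] divide by the outer 5. So div: (-(x^2)) + 7 = 6.
Step 3. [(-(x^2)) + 7 = 6] subtract 7: x sits inside (… + 7), so sub: -(x^2) = -1.
Step 4. [-(x^2) = -1] leading − — multiply by −1. So neg: x^2 = 1.
Step 5. [x^2 = 1] √ both sides: 1 ≥ 0 gives two branches. So sqrt: x = 1 or -1.

Answer: x ∈ {-1, 1}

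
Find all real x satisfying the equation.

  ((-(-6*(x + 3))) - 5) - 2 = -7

Step 1. [((-(-6*(x + 3))) - 5) - 2 = -7] add 2: x sits inside (… - 2) ⇒ sub: (-(-6*(x + 3))) - 5 = -5.
Step 2. [(-(-6*(x + 3))) - 5 = -5] 5 comes off first (add 5) ⇒ sub: -(-6*(x + 3)) = 0.
Step 3. [-(-6*(x + 3)) = 0] flip signs both sides. So neg: -6*(x + 3) = 0.
Step 4. [-6*(x + 3) = 0] LHS = -6·(…); ÷-6 both sides. So div: x + 3 = 0.
Step 5. [x + 3 = 0] subtract 3: x sits inside (… + 3) ⇒ sub: x = -3.

Answer: x ∈ {-3}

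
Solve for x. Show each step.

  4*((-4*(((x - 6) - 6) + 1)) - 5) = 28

Step 1. [4*((-4*(((x - 6) - 6) + 1)) - 5) = 28] LHS = 4·(…); ÷4 both sides, so div: (-4*(((x - 6) - 6) + 1)) - 5 = 7.
Step 2. [(-4*(((x - 6) - 6) + 1)) - 5 = 7] add 5: x sits inside (… - 5) ⇒ sub: -4*(((x - 6) - 6) + 1) = 12.
Step 3. [-4*(((x - 6) - 6) + 1) = 12] -4·(inner) — divide through by -4 ⇒ div: ((x - 6) - 6) + 1 = -3.
Step 4. [((x - 6) - 6) + 1 = -3] the outer +1 inverts by subtracting 1. So sub: (x - 6) - 6 = -4.
Step 5. [(x - 6) - 6 = -4] 6 comes off first (add 6), so sub: x - 6 = 2.
Step 6. [x - 6 = 2] -6 is outermost — add 6 both sides ⇒ sub: x = 8.

Answer: x ∈ {8}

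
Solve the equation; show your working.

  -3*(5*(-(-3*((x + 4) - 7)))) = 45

Step 1. [-3*(5*(-(-3*((x + 4) - 7)))) = 45] -3 out front; divide by -3 ⇒ div: 5*(-(-3*((x + 4) - 7))) = -15.
Step 2. [5*(-(-3*((x + 4) - 7))) = -15] LHS = 5·(…); ÷5 both sides. So div: -(-3*((x + 4) - 7)) = -3.
Step 3. [-(-3*((x + 4) - 7)) = -3] LHS negated; negate both sides, so neg: -3*((x + 4) - 7) = 3.
Step 4. [-3*((x + 4) - 7) = 3] -3 out front; divide by -3 ⇒ div: (x + 4) - 7 = -1.
Step 5. [(x + 4) - 7 = -1] peel the -7: add 7 from each side ⇒ sub: x + 4 = 6.
Step 6. [x + 4 = 6] 4 comes off first (subtract 4), so sub: x = 2.

Answer: x ∈ {2}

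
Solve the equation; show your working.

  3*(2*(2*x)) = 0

Step 1. [3*(2*(2*x)) = 0] leading coefficient 3: divide by 3 ⇒ div: 2*(2*x) = 0.
Step 2. [2*(2*x) = 0] divide by the outer 2. So div: 2*x = 0.
Step 3. [2*x = 0] LHS = 2·(…); ÷2 both sides ⇒ div: x = 0.

Answer: x ∈ {0}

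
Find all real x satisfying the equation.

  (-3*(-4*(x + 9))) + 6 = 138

Step 1. [(-3*(-4*(x + 9))) + 6 = 138] common factor -3 (LHS and 138) — divide through. So factor: (-4*(x + 9)) - 2 = -46.
Step 2. [(-4*(x + 9)) - 2 = -46] peel the -2: add 2 from each side ⇒ sub: -4*(x + 9) = -44.
Step 3. [-4*(x + 9) = -44] leading coefficient -4: divide by -4 ⇒ div: x + 9 = 11.
Step 4. [x + 9 = 11] peel the +9: subtract 9 from each side. So sub: x = 2.

Answer: x ∈ {2}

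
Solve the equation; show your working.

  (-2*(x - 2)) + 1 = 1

Step 1. [(-2*(x - 2)) + 1 = 1] peel the +1: subtract 1 from each side, so sub: -2*(x - 2) = 0.
Step 2. [-2*(x - 2) = 0] -2·(inner) — divide through by -2 ⇒ div: x - 2 = 0.
Step 3. [x - 2 = 0] 2 comes off first (add 2) ⇒ sub: x = 2.

Answer: x ∈ {2}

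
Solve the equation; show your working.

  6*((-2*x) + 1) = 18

Step 1. [6*((-2*x) + 1) = 18] 6·(inner) — divide through by 6 ⇒ div: (-2*x) + 1 = 3.
Step 2. [(-2*x) + 1 = 3] subtract 1: x sits inside (… + 1), so sub: -2*x = 2.
Step 3. [-2*x = 2] -2·(inner) — divide through by -2, so div: x = -1.

Answer: x ∈ {-1}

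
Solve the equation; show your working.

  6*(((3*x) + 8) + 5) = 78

Step 1. [6*(((3*x) + 8) + 5) = 78] divide by the outer 6. So div: ((3*x) + 8) + 5 = 13.
Step 2. [((3*x) + 8) + 5 = 13] subtract 5: x sits inside (… + 5). So sub: (3*x) + 8 = 8.
Step 3. [(3*x) + 8 = 8] peel the +8: subtract 8 from each side. So sub: 3*x = 0.
Step 4. [3*x = 0] 3 out front; divide by 3 ⇒ div: x = 0.

Answer: x ∈ {0}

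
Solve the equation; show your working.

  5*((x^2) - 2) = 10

Step 1. [5*((x^2) - 2) = 10] LHS = 5·(…); ÷5 both sides. So div: (x^2) - 2 = 2.
Step 2. [(x^2) - 2 = 2] 2 comes off first (add 2), so sub: x^2 = 4.
Step 3. [x^2 = 4] √ both sides: 4 ≥ 0 gives two branches ⇒ sqrt: x = 2 or -2.

Answer: x ∈ {-2, 2}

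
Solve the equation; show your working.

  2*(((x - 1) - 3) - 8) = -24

Step 1. [2*(((x - 1) - 3) - 8) = -24] leading coefficient 2: divide by 2, so div: ((x - 1) - 3) - 8 = -12.
Step 2. [((x - 1) - 3) - 8 = -12] add 8: x sits inside (… - 8), so sub: (x - 1) - 3 = -4.
Step 3. [(x - 1) - 3 = -4] the outer -3 inverts by adding 3, so sub: x - 1 = -1.
Step 4. [x - 1 = -1] the outer -1 inverts by adding 1, so sub: x = 0.

Answer: x ∈ {0}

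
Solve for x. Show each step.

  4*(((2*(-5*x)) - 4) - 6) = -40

Step 1. [4*(((2*(-5*x)) - 4) - 6) = -40] divide by the outer 4, so div: ((2*(-5*x)) - 4) - 6 = -10.
Step 2. [((2*(-5*x)) - 4) - 6 = -10] peel the -6: add 6 from each side ⇒ sub: (2*(-5*x)) - 4 = -4.
Step 3. [(2*(-5*x)) - 4 = -4] peel the -4: add 4 from each side ⇒ sub: 2*(-5*x) = 0.
Step 4. [2*(-5*x) = 0] divide by the outer 2, so div: -5*x = 0.
Step 5. [-5*x = 0] leading coefficient -5: divide by -5, so div: x = 0.

Answer: x ∈ {0}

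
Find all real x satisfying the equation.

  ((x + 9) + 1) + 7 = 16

Step 1. [((x + 9) + 1) + 7 = 16] 7 comes off first (subtract 7). So sub: (x + 9) + 1 = 9.
Step 2. [(x + 9) + 1 = 9] subtract 1: x sits inside (… + 1). So sub: x + 9 = 8.
Step 3. [x + 9 = 8] the outer +9 inverts by subtracting 9 ⇒ sub: x = -1.

Answer: x ∈ {-1}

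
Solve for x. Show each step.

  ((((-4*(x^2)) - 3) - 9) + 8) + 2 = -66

Step 1. [((((-4*(x^2)) - 3) - 9) + 8) + 2 = -66] +2 is outermost — subtract 2 both sides, so sub: (((-4*(x^2)) - 3) - 9) + 8 = -68.
Step 2. [(((-4*(x^2)) - 3) - 9) + 8 = -68] +8 is outermost — subtract 8 both sides ⇒ sub: ((-4*(x^2)) - 3) - 9 = -76.
Step 3. [((-4*(x^2)) - 3) - 9 = -76] add 9: x sits inside (… - 9). So sub: (-4*(x^2)) - 3 = -67.
Step 4. [(-4*(x^2)) - 3 = -67] 3 comes off first (add 3) ⇒ sub: -4*(x^2) = -64.
Step 5. [-4*(x^2) = -64] leading coefficient -4: divide by -4. So div: x^2 = 16.
Step 6. [x^2 = 16] √ both sides: 16 ≥ 0 gives two branches. So sqrt: x = 4 or -4.

Answer: x ∈ {-4, 4}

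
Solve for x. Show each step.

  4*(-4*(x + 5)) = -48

Step 1. [4*(-4*(x + 5)) = -48] 4 out front; divide by 4 ⇒ div: -4*(x + 5) = -12.
Step 2. [-4*(x + 5) = -12] LHS = -4·(…); ÷-4 both sides. So div: x + 5 = 3.
Step 3. [x + 5 = 3] subtract 5: x sits inside (… + 5) ⇒ sub: x = -2.

Answer: x ∈ {-2}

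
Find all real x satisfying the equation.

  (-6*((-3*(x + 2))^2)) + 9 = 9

Step 1. [(-6*((-3*(x + 2))^2)) + 9 = 9] the outer +9 inverts by subtracting 9, so sub: -6*((-3*(x + 2))^2) = 0.
Step 2. [-6*((-3*(x + 2))^2) = 0] -6·(inner) — divide through by -6 ⇒ div: (-3*(x + 2))^2 = 0.
Step 3. [(-3*(x + 2))^2 = 0] LHS squared, RHS 0 ≥ 0: apply √ (±). So sqrt: -3*(x + 2) = 0.
Step 4. [-3*(x + 2) = 0] LHS = -3·(…); ÷-3 both sides ⇒ div: x + 2 = 0.
Step 5. [x + 2 = 0] 2 comes off first (subtract 2), so sub: x = -2.

Answer: x ∈ {-2}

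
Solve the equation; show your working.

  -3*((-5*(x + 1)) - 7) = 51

Step 1. [-3*((-5*(x + 1)) - 7) = 51] -3 out front; divide by -3, so div: (-5*(x + 1)) - 7 = -17.
Step 2. [(-5*(x + 1)) - 7 = -17] 7 comes off first (add 7), so sub: -5*(x + 1) = -10.
Step 3. [-5*(x + 1) = -10] divide by the outer -5. So div: x + 1 = 2.
Step 4. [x + 1 = 2] subtract 1: x sits inside (… + 1). So sub: x = 1.

Answer: x ∈ {1}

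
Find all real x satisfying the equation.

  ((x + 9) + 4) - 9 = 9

Step 1. [((x + 9) + 4) - 9 = 9] the outer -9 inverts by adding 9. So sub: (x + 9) + 4 = 18.
Step 2. [(x + 9) + 4 = 18] peel the +4: subtract 4 from each side ⇒ sub: x + 9 = 14.
Step 3. [x + 9 = 14] the outer +9 inverts by subtracting 9. So sub: x = 5.

Answer: x ∈ {5}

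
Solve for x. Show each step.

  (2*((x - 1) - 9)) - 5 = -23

Step 1. [(2*((x - 1) - 9)) - 5 = -23] 5 comes off first (add 5) ⇒ sub: 2*((x - 1) - 9) = -18.
Step 2. [2*((x - 1) - 9) = -18] leading coefficient 2: divide by 2. So div: (x - 1) - 9 = -9.
Step 3. [(x - 1) - 9 = -9] the outer -9 inverts by adding 9 ⇒ sub: x - 1 = 0.
Step 4. [x - 1 = 0] the outer -1 inverts by adding 1, so sub: x = 1.

Answer: x ∈ {1}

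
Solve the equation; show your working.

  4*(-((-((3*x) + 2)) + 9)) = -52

Step 1. [4*(-((-((3*x) + 2)) + 9)) = -52] leading coefficient 4: divide by 4, so div: -((-((3*x) + 2)) + 9) = -13.
Step 2. [-((-((3*x) + 2)) + 9) = -13] leading − — multiply by −1. So neg: (-((3*x) + 2)) + 9 = 13.
Step 3. [(-((3*x) + 2)) + 9 = 13] subtract 9: x sits inside (… + 9). So sub: -((3*x) + 2) = 4.
Step 4. [-((3*x) + 2) = 4] leading − — multiply by −1 ⇒ neg: (3*x) + 2 = -4.
Step 5. [(3*x) + 2 = -4] +2 is outermost — subtract 2 both sides. So sub: 3*x = -6.
Step 6. [3*x = -6] leading coefficient 3: divide by 3. So div: x = -2.

Answer: x ∈ {-2}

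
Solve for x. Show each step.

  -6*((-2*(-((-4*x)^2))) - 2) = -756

Step 1. [-6*((-2*(-((-4*x)^2))) - 2) = -756] divide by the outer -6. So div: (-2*(-((-4*x)^2))) - 2 = 126.
Step 2. [(-2*(-((-4*x)^2))) - 2 = 126] common factor -2 (LHS and 126) — divide through, so factor: (-((-4*x)^2)) + 1 = -63.
Step 3. [(-((-4*x)^2)) + 1 = -63] subtract 1: x sits inside (… + 1) ⇒ sub: -((-4*x)^2) = -64.
Step 4. [-((-4*x)^2) = -64] flip signs both sides. So neg: (-4*x)^2 = 64.
Step 5. [(-4*x)^2 = 64] LHS squared, RHS 64 ≥ 0: apply √ (±), so sqrt: -4*x = 8 or -8.
Step 6. [-4*x = 8 or -8] -4·(inner) — divide through by -4 ⇒ div: x = -2 or 2.

Answer: x ∈ {-2, 2}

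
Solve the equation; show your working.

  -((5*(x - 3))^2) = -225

Step 1. [-((5*(x - 3))^2) = -225] flip signs both sides ⇒ neg: (5*(x - 3))^2 = 225.
Step 2. [(5*(x - 3))^2 = 225] 225 ≥ 0, LHS is (·)² — take ±√. So sqrt: 5*(x - 3) = 15 or -15.
Step 3. [5*(x - 3) = 15 or -15] LHS = 5·(…); ÷5 both sides ⇒ div: x - 3 = 3 or -3.
Step 4. [x - 3 = 3 or -3] add 3: x sits inside (… - 3) ⇒ sub: x = 6 or 0.

Answer: x ∈ {0, 6}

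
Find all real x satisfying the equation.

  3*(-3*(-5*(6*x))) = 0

Step 1. [3*(-3*(-5*(6*x))) = 0] LHS = 3·(…); ÷3 both sides. So div: -3*(-5*(6*x)) = 0.
Step 2. [-3*(-5*(6*x)) = 0] -3·(inner) — divide through by -3. So div: -5*(6*x) = 0.
Step 3. [-5*(6*x) = 0] -5·(inner) — divide through by -5, so div: 6*x = 0.
Step 4. [6*x = 0] divide by the outer 6 ⇒ div: x = 0.

Answer: x ∈ {0}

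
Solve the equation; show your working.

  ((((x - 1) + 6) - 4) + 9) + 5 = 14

Step 1. [((((x - 1) + 6) - 4) + 9) + 5 = 14] the outer +5 inverts by subtracting 5. So sub: (((x - 1) + 6) - 4) + 9 = 9.
Step 2. [(((x - 1) + 6) - 4) + 9 = 9] 9 comes off first (subtract 9), so sub: ((x - 1) + 6) - 4 = 0.
Step 3. [((x - 1) + 6) - 4 = 0] -4 is outermost — add 4 both sides ⇒ sub: (x - 1) + 6 = 4.
Step 4. [(x - 1) + 6 = 4] subtract 6: x sits inside (… + 6) ⇒ sub: x - 1 = -2.
Step 5. [x - 1 = -2] peel the -1: add 1 from each side ⇒ sub: x = -1.

Answer: x ∈ {-1}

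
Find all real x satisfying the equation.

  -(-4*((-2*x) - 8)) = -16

Step 1. [-(-4*((-2*x) - 8)) = -16] LHS negated; negate both sides ⇒ neg: -4*((-2*x) - 8) = 16.
Step 2. [-4*((-2*x) - 8) = 16] -4·(inner) — divide through by -4 ⇒ div: (-2*x) - 8 = -4.
Step 3. [(-2*x) - 8 = -4] common factor -2 (LHS and -4) — divide through, so factor: x + 4 = 2.
Step 4. [x + 4 = 2] 4 comes off first (subtract 4), so sub: x = -2.

Answer: x ∈ {-2}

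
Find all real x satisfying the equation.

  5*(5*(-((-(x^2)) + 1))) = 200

Step 1. [5*(5*(-((-(x^2)) + 1))) = 200] divide by the outer 5 ⇒ div: 5*(-((-(x^2)) + 1)) = 40.
Step 2. [5*(-((-(x^2)) + 1)) = 40] leading coefficient 5: divide by 5 ⇒ div: -((-(x^2)) + 1) = 8.
Step 3. [-((-(x^2)) + 1) = 8] LHS negated; negate both sides. So neg: (-(x^2)) + 1 = -8.
Step 4. [(-(x^2)) + 1 = -8] subtract 1: x sits inside (… + 1), so sub: -(x^2) = -9.
Step 5. [-(x^2) = -9] flip signs both sides. So neg: x^2 = 9.
Step 6. [x^2 = 9] LHS squared, RHS 9 ≥ 0: apply √ (±), so sqrt: x = 3 or -3.

Answer: x ∈ {-3, 3}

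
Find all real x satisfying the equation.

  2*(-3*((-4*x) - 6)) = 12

Step 1. [2*(-3*((-4*x) - 6)) = 12] leading coefficient 2: divide by 2. So div: -3*((-4*x) - 6) = 6.
Step 2. [-3*((-4*x) - 6) = 6] -3 out front; divide by -3 ⇒ div: (-4*x) - 6 = -2.
Step 3. [(-4*x) - 6 = -2] the outer -6 inverts by adding 6 ⇒ sub: -4*x = 4.
Step 4. [-4*x = 4] divide by the outer -4, so div: x = -1.

Answer: x ∈ {-1}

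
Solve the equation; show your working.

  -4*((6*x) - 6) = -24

Step 1. [-4*((6*x) - 6) = -24] LHS = -4·(…); ÷-4 both sides ⇒ div: (6*x) - 6 = 6.
Step 2. [(6*x) - 6 = 6] the outer -6 inverts by adding 6. So sub: 6*x = 12.
Step 3. [6*x = 12] leading coefficient 6: divide by 6, so div: x = 2.

Answer: x ∈ {2}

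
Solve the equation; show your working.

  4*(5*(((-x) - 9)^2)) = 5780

Step 1. [4*(5*(((-x) - 9)^2)) = 5780] leading coefficient 4: divide by 4 ⇒ div: 5*(((-x) - 9)^2) = 1445.
Step 2. [5*(((-x) - 9)^2) = 1445] leading coefficient 5: divide by 5. So div: ((-x) - 9)^2 = 289.
Step 3. [((-x) - 9)^2 = 289] 289 ≥ 0, LHS is (·)² — take ±√. So sqrt: (-x) - 9 = 17 or -17.
Step 4. [(-x) - 9 = 17 or -17] the outer -9 inverts by adding 9, so sub: -x = 26 or -8.
Step 5. [-x = 26 or -8] flip signs both sides. So neg: x = -26 or 8.

Answer: x ∈ {-26, 8}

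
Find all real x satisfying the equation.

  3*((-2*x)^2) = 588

Step 1. [3*((-2*x)^2) = 588] leading coefficient 3: divide by 3 ⇒ div: (-2*x)^2 = 196.
Step 2. [(-2*x)^2 = 196] 196 ≥ 0, LHS is (·)² — take ±√, so sqrt: -2*x = 14 or -14.
Step 3. [-2*x = 14 or -14] LHS = -2·(…); ÷-2 both sides. So div: x = -7 or 7.

Answer: x ∈ {-7, 7}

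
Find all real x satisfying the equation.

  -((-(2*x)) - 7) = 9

Step 1. [-((-(2*x)) - 7) = 9] leading − — multiply by −1 ⇒ neg: (-(2*x)) - 7 = -9.
Step 2. [(-(2*x)) - 7 = -9] add 7: x sits inside (… - 7), so sub: -(2*x) = -2.
Step 3. [-(2*x) = -2] leading − — multiply by −1. So neg: 2*x = 2.
Step 4. [2*x = 2] 2·(inner) — divide through by 2. So div: x = 1.

Answer: x ∈ {1}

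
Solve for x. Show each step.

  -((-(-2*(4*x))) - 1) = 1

Step 1. [-((-(-2*(4*x))) - 1) = 1] leading − — multiply by −1 ⇒ neg: (-(-2*(4*x))) - 1 = -1.
Step 2. [(-(-2*(4*x))) - 1 = -1] 1 comes off first (add 1) ⇒ sub: -(-2*(4*x)) = 0.
Step 3. [-(-2*(4*x)) = 0] flip signs both sides, so neg: -2*(4*x) = 0.
Step 4. [-2*(4*x) = 0] leading coefficient -2: divide by -2. So div: 4*x = 0.
Step 5. [4*x = 0] 4 out front; divide by 4 ⇒ div: x = 0.

Answer: x ∈ {0}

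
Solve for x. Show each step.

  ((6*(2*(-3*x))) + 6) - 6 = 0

Step 1. [((6*(2*(-3*x))) + 6) - 6 = 0] 6 comes off first (add 6). So sub: (6*(2*(-3*x))) + 6 = 6.
Step 2. [(6*(2*(-3*x))) + 6 = 6] +6 is outermost — subtract 6 both sides ⇒ sub: 6*(2*(-3*x)) = 0.
Step 3. [6*(2*(-3*x)) = 0] 6·(inner) — divide through by 6. So div: 2*(-3*x) = 0.
Step 4. [2*(-3*x) = 0] LHS = 2·(…); ÷2 both sides ⇒ div: -3*x = 0.
Step 5. [-3*x = 0] divide by the outer -3, so div: x = 0.

Answer: x ∈ {0}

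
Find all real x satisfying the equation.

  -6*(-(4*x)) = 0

Step 1. [-6*(-(4*x)) = 0] -6·(inner) — divide through by -6 ⇒ div: -(4*x) = 0.
Step 2. [-(4*x) = 0] flip signs both sides. So neg: 4*x = 0.
Step 3. [4*x = 0] 4 out front; divide by 4 ⇒ div: x = 0.

Answer: x ∈ {0}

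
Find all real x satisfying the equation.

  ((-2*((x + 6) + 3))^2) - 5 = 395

Step 1. [((-2*((x + 6) + 3))^2) - 5 = 395] add 5: x sits inside (… - 5). So sub: (-2*((x + 6) + 3))^2 = 400.
Step 2. [(-2*((x + 6) + 3))^2 = 400] 400 ≥ 0, LHS is (·)² — take ±√. So sqrt: -2*((x + 6) + 3) = 20 or -20.
Step 3. [-2*((x + 6) + 3) = 20 or -20] divide by the outer -2 ⇒ div: (x + 6) + 3 = -10 or 10.
Step 4. [(x + 6) + 3 = -10 or 10] the outer +3 inverts by subtracting 3, so sub: x + 6 = -13 or 7.
Step 5. [x + 6 = -13 or 7] subtract 6: x sits inside (… + 6), so sub: x = -19 or 1.

Answer: x ∈ {-19, 1}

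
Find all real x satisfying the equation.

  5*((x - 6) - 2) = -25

Step 1. [5*((x - 6) - 2) = -25] divide by the outer 5 ⇒ div: (x - 6) - 2 = -5.
Step 2. [(x - 6) - 2 = -5] -2 is outermost — add 2 both sides, so sub: x - 6 = -3.
Step 3. [x - 6 = -3] peel the -6: add 6 from each side, so sub: x = 3.

Answer: x ∈ {3}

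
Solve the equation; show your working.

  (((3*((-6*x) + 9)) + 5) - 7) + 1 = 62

Step 1. [(((3*((-6*x) + 9)) + 5) - 7) + 1 = 62] the outer +1 inverts by subtracting 1 ⇒ sub: ((3*((-6*x) + 9)) + 5) - 7 = 61.
Step 2. [((3*((-6*x) + 9)) + 5) - 7 = 61] peel the -7: add 7 from each side. So sub: (3*((-6*x) + 9)) + 5 = 68.
Step 3. [(3*((-6*x) + 9)) + 5 = 68] peel the +5: subtract 5 from each side ⇒ sub: 3*((-6*x) + 9) = 63.
Step 4. [3*((-6*x) + 9) = 63] leading coefficient 3: divide by 3, so div: (-6*x) + 9 = 21.
Step 5. [(-6*x) + 9 = 21] subtract 9: x sits inside (… + 9) ⇒ sub: -6*x = 12.
Step 6. [-6*x = 12] LHS = -6·(…); ÷-6 both sides, so div: x = -2.

Answer: x ∈ {-2}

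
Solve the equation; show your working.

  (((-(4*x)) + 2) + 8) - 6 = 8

Step 1. [(((-(4*x)) + 2) + 8) - 6 = 8] the outer -6 inverts by adding 6, so sub: ((-(4*x)) + 2) + 8 = 14.
Step 2. [((-(4*x)) + 2) + 8 = 14] +8 is outermost — subtract 8 both sides. So sub: (-(4*x)) + 2 = 6.
Step 3. [(-(4*x)) + 2 = 6] +2 is outermost — subtract 2 both sides. So sub: -(4*x) = 4.
Step 4. [-(4*x) = 4] flip signs both sides ⇒ neg: 4*x = -4.
Step 5. [4*x = -4] LHS = 4·(…); ÷4 both sides, so div: x = -1.

Answer: x ∈ {-1}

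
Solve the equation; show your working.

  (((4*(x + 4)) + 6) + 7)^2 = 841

Step 1. [(((4*(x + 4)) + 6) + 7)^2 = 841] 841 ≥ 0, LHS is (·)² — take ±√, so sqrt: ((4*(x + 4)) + 6) + 7 = 29 or -29.
Step 2. [((4*(x + 4)) + 6) + 7 = 29 or -29] the outer +7 inverts by subtracting 7, so sub: (4*(x + 4)) + 6 = 22 or -36.
Step 3. [(4*(x + 4)) + 6 = 22 or -36] +6 is outermost — subtract 6 both sides. So sub: 4*(x + 4) = 16 or -42.
Step 4. [4*(x + 4) = 16 or -42] divide by the outer 4 ⇒ div: x + 4 = 4 or -21/2.
Step 5. [x + 4 = 4 or -21/2] peel the +4: subtract 4 from each side ⇒ sub: x = 0 or -29/2.

Answer: x ∈ {-29/2, 0}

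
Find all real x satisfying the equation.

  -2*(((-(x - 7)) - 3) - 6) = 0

Step 1. [-2*(((-(x - 7)) - 3) - 6) = 0] -2 out front; divide by -2. So div: ((-(x - 7)) - 3) - 6 = 0.
Step 2. [((-(x - 7)) - 3) - 6 = 0] peel the -6: add 6 from each side, so sub: (-(x - 7)) - 3 = 6.
Step 3. [(-(x - 7)) - 3 = 6] the outer -3 inverts by adding 3. So sub: -(x - 7) = 9.
Step 4. [-(x - 7) = 9] LHS negated; negate both sides, so neg: x - 7 = -9.
Step 5. [x - 7 = -9] -7 is outermost — add 7 both sides ⇒ sub: x = -2.

Answer: x ∈ {-2}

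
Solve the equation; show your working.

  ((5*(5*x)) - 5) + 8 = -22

Step 1. [((5*(5*x)) - 5) + 8 = -22] 8 comes off first (subtract 8). So sub: (5*(5*x)) - 5 = -30.
Step 2. [(5*(5*x)) - 5 = -30] the outer -5 inverts by adding 5 ⇒ sub: 5*(5*x) = -25.
Step 3. [5*(5*x) = -25] LHS = 5·(…); ÷5 both sides, so div: 5*x = -5.
Step 4. [5*x = -5] 5 out front; divide by 5, so div: x = -1.

Answer: x ∈ {-1}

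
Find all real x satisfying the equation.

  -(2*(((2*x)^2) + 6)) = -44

Step 1. [-(2*(((2*x)^2) + 6)) = -44] LHS negated; negate both sides ⇒ neg: 2*(((2*x)^2) + 6) = 44.
Step 2. [2*(((2*x)^2) + 6) = 44] divide by the outer 2. So div: ((2*x)^2) + 6 = 22.
Step 3. [((2*x)^2) + 6 = 22] +6 is outermost — subtract 6 both sides ⇒ sub: (2*x)^2 = 16.
Step 4. [(2*x)^2 = 16] √ both sides: 16 ≥ 0 gives two branches. So sqrt: 2*x = 4 or -4.
Step 5. [2*x = 4 or -4] 2 out front; divide by 2, so div: x = 2 or -2.

Answer: x ∈ {-2, 2}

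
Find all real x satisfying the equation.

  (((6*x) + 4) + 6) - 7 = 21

Step 1. [(((6*x) + 4) + 6) - 7 = 21] peel the -7: add 7 from each side ⇒ sub: ((6*x) + 4) + 6 = 28.
Step 2. [((6*x) + 4) + 6 = 28] 6 comes off first (subtract 6) ⇒ sub: (6*x) + 4 = 22.
Step 3. [(6*x) + 4 = 22] peel the +4: subtract 4 from each side ⇒ sub: 6*x = 18.
Step 4. [6*x = 18] 6 out front; divide by 6. So div: x = 3.

Answer: x ∈ {3}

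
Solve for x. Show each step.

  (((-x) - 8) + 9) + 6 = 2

Step 1. [(((-x) - 8) + 9) + 6 = 2] the outer +6 inverts by subtracting 6, so sub: ((-x) - 8) + 9 = -4.
Step 2. [((-x) - 8) + 9 = -4] subtract 9: x sits inside (… + 9), so sub: (-x) - 8 = -13.
Step 3. [(-x) - 8 = -13] the outer -8 inverts by adding 8, so sub: -x = -5.
Step 4. [-x = -5] LHS negated; negate both sides, so neg: x = 5.

Answer: x ∈ {5}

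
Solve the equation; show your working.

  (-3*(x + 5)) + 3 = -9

Step 1. [(-3*(x + 5)) + 3 = -9] the outer +3 inverts by subtracting 3 ⇒ sub: -3*(x + 5) = -12.
Step 2. [-3*(x + 5) = -12] LHS = -3·(…); ÷-3 both sides. So div: x + 5 = 4.
Step 3. [x + 5 = 4] the outer +5 inverts by subtracting 5, so sub: x = -1.

Answer: x ∈ {-1}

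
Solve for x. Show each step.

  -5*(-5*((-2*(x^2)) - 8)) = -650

Step 1. [-5*(-5*((-2*(x^2)) - 8)) = -650] divide by the outer -5, so div: -5*((-2*(x^2)) - 8) = 130.
Step 2. [-5*((-2*(x^2)) - 8) = 130] leading coefficient -5: divide by -5, so div: (-2*(x^2)) - 8 = -26.
Step 3. [(-2*(x^2)) - 8 = -26] -2 | LHS and -2 | -26: pull -2 out ⇒ factor: (x^2) + 4 = 13.
Step 4. [(x^2) + 4 = 13] the outer +4 inverts by subtracting 4 ⇒ sub: x^2 = 9.
Step 5. [x^2 = 9] LHS squared, RHS 9 ≥ 0: apply √ (±), so sqrt: x = 3 or -3.

Answer: x ∈ {-3, 3}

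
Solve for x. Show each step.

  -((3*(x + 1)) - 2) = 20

Step 1. [-((3*(x + 1)) - 2) = 20] leading − — multiply by −1. So neg: (3*(x + 1)) - 2 = -20.
Step 2. [(3*(x + 1)) - 2 = -20] -2 is outermost — add 2 both sides. So sub: 3*(x + 1) = -18.
Step 3. [3*(x + 1) = -18] 3 out front; divide by 3. So div: x + 1 = -6.
Step 4. [x + 1 = -6] peel the +1: subtract 1 from each side ⇒ sub: x = -7.

Answer: x ∈ {-7}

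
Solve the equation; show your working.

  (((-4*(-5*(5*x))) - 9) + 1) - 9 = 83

Step 1. [(((-4*(-5*(5*x))) - 9) + 1) - 9 = 83] -9 is outermost — add 9 both sides ⇒ sub: ((-4*(-5*(5*x))) - 9) + 1 = 92.
Step 2. [((-4*(-5*(5*x))) - 9) + 1 = 92] subtract 1: x sits inside (… + 1). So sub: (-4*(-5*(5*x))) - 9 = 91.
Step 3. [(-4*(-5*(5*x))) - 9 = 91] 9 comes off first (add 9). So sub: -4*(-5*(5*x)) = 100.
Step 4. [-4*(-5*(5*x)) = 100] divide by the outer -4 ⇒ div: -5*(5*x) = -25.
Step 5. [-5*(5*x) = -25] -5 out front; divide by -5 ⇒ div: 5*x = 5.
Step 6. [5*x = 5] divide by the outer 5 ⇒ div: x = 1.

Answer: x ∈ {1}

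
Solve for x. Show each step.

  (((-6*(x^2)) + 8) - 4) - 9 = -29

Step 1. [(((-6*(x^2)) + 8) - 4) - 9 = -29] add 9: x sits inside (… - 9) ⇒ sub: ((-6*(x^2)) + 8) - 4 = -20.
Step 2. [((-6*(x^2)) + 8) - 4 = -20] -4 is outermost — add 4 both sides ⇒ sub: (-6*(x^2)) + 8 = -16.
Step 3. [(-6*(x^2)) + 8 = -16] the outer +8 inverts by subtracting 8 ⇒ sub: -6*(x^2) = -24.
Step 4. [-6*(x^2) = -24] LHS = -6·(…); ÷-6 both sides. So div: x^2 = 4.
Step 5. [x^2 = 4] √ both sides: 4 ≥ 0 gives two branches. So sqrt: x = 2 or -2.

Answer: x ∈ {-2, 2}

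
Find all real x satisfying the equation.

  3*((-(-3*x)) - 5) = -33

Step 1. [3*((-(-3*x)) - 5) = -33] divide by the outer 3 ⇒ div: (-(-3*x)) - 5 = -11.
Step 2. [(-(-3*x)) - 5 = -11] -5 is outermost — add 5 both sides, so sub: -(-3*x) = -6.
Step 3. [-(-3*x) = -6] flip signs both sides ⇒ neg: -3*x = 6.
Step 4. [-3*x = 6] divide by the outer -3 ⇒ div: x = -2.

Answer: x ∈ {-2}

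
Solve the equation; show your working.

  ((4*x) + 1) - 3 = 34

Step 1. [((4*x) + 1) - 3 = 34] -3 is outermost — add 3 both sides, so sub: (4*x) + 1 = 37.
Step 2. [(4*x) + 1 = 37] subtract 1: x sits inside (… + 1), so sub: 4*x = 36.
Step 3. [4*x = 36] 4·(inner) — divide through by 4 ⇒ div: x = 9.

Answer: x ∈ {9}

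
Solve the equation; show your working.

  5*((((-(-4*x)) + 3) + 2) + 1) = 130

Step 1. [5*((((-(-4*x)) + 3) + 2) + 1) = 130] 5 out front; divide by 5, so div: (((-(-4*x)) + 3) + 2) + 1 = 26.
Step 2. [(((-(-4*x)) + 3) + 2) + 1 = 26] the outer +1 inverts by subtracting 1 ⇒ sub: ((-(-4*x)) + 3) + 2 = 25.
Step 3. [((-(-4*x)) + 3) + 2 = 25] peel the +2: subtract 2 from each side ⇒ sub: (-(-4*x)) + 3 = 23.
Step 4. [(-(-4*x)) + 3 = 23] subtract 3: x sits inside (… + 3) ⇒ sub: -(-4*x) = 20.
Step 5. [-(-4*x) = 20] leading − — multiply by −1 ⇒ neg: -4*x = -20.
Step 6. [-4*x = -20] leading coefficient -4: divide by -4, so div: x = 5.

Answer: x ∈ {5}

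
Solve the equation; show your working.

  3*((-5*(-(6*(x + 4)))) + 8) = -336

Step 1. [3*((-5*(-(6*(x + 4)))) + 8) = -336] 3·(inner) — divide through by 3. So div: (-5*(-(6*(x + 4)))) + 8 = -112.
Step 2. [(-5*(-(6*(x + 4)))) + 8 = -112] the outer +8 inverts by subtracting 8, so sub: -5*(-(6*(x + 4))) = -120.
Step 3. [-5*(-(6*(x + 4))) = -120] leading coefficient -5: divide by -5. So div: -(6*(x + 4)) = 24.
Step 4. [-(6*(x + 4)) = 24] LHS negated; negate both sides ⇒ neg: 6*(x + 4) = -24.
Step 5. [6*(x + 4) = -24] LHS = 6·(…); ÷6 both sides ⇒ div: x + 4 = -4.
Step 6. [x + 4 = -4] 4 comes off first (subtract 4). So sub: x = -8.

Answer: x ∈ {-8}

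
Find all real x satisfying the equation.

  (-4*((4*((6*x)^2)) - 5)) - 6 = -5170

Step 1. [(-4*((4*((6*x)^2)) - 5)) - 6 = -5170] peel the -6: add 6 from each side, so sub: -4*((4*((6*x)^2)) - 5) = -5164.
Step 2. [-4*((4*((6*x)^2)) - 5) = -5164] divide by the outer -4, so div: (4*((6*x)^2)) - 5 = 1291.
Step 3. [(4*((6*x)^2)) - 5 = 1291] peel the -5: add 5 from each side. So sub: 4*((6*x)^2) = 1296.
Step 4. [4*((6*x)^2) = 1296] 4 out front; divide by 4, so div: (6*x)^2 = 324.
Step 5. [(6*x)^2 = 324] √ both sides: 324 ≥ 0 gives two branches, so sqrt: 6*x = 18 or -18.
Step 6. [6*x = 18 or -18] divide by the outer 6, so div: x = 3 or -3.

Answer: x ∈ {-3, 3}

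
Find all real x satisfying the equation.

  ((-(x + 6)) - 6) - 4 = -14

Step 1. [((-(x + 6)) - 6) - 4 = -14] the outer -4 inverts by adding 4 ⇒ sub: (-(x + 6)) - 6 = -10.
Step 2. [(-(x + 6)) - 6 = -10] 6 comes off first (add 6) ⇒ sub: -(x + 6) = -4.
Step 3. [-(x + 6) = -4] leading − — multiply by −1 ⇒ neg: x + 6 = 4.
Step 4. [x + 6 = 4] subtract 6: x sits inside (… + 6), so sub: x = -2.

Answer: x ∈ {-2}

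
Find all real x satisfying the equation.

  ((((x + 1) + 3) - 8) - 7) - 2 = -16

Step 1. [((((x + 1) + 3) - 8) - 7) - 2 = -16] add 2: x sits inside (… - 2), so sub: (((x + 1) + 3) - 8) - 7 = -14.
Step 2. [(((x + 1) + 3) - 8) - 7 = -14] 7 comes off first (add 7) ⇒ sub: ((x + 1) + 3) - 8 = -7.
Step 3. [((x + 1) + 3) - 8 = -7] -8 is outermost — add 8 both sides, so sub: (x + 1) + 3 = 1.
Step 4. [(x + 1) + 3 = 1] the outer +3 inverts by subtracting 3. So sub: x + 1 = -2.
Step 5. [x + 1 = -2] +1 is outermost — subtract 1 both sides. So sub: x = -3.

Answer: x ∈ {-3}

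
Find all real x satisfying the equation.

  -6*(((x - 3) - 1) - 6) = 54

Step 1. [-6*(((x - 3) - 1) - 6) = 54] leading coefficient -6: divide by -6 ⇒ div: ((x - 3) - 1) - 6 = -9.
Step 2. [((x - 3) - 1) - 6 = -9] -6 is outermost — add 6 both sides ⇒ sub: (x - 3) - 1 = -3.
Step 3. [(x - 3) - 1 = -3] peel the -1: add 1 from each side ⇒ sub: x - 3 = -2.
Step 4. [x - 3 = -2] the outer -3 inverts by adding 3 ⇒ sub: x = 1.

Answer: x ∈ {1}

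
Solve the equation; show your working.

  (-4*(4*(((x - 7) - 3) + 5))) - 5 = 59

Step 1. [(-4*(4*(((x - 7) - 3) + 5))) - 5 = 59] 5 comes off first (add 5), so sub: -4*(4*(((x - 7) - 3) + 5)) = 64.
Step 2. [-4*(4*(((x - 7) - 3) + 5)) = 64] -4 out front; divide by -4. So div: 4*(((x - 7) - 3) + 5) = -16.
Step 3. [4*(((x - 7) - 3) + 5) = -16] 4·(inner) — divide through by 4, so div: ((x - 7) - 3) + 5 = -4.
Step 4. [((x - 7) - 3) + 5 = -4] +5 is outermost — subtract 5 both sides, so sub: (x - 7) - 3 = -9.
Step 5. [(x - 7) - 3 = -9] peel the -3: add 3 from each side, so sub: x - 7 = -6.
Step 6. [x - 7 = -6] add 7: x sits inside (… - 7), so sub: x = 1.

Answer: x ∈ {1}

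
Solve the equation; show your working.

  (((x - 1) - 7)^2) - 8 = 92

Step 1. [(((x - 1) - 7)^2) - 8 = 92] 8 comes off first (add 8), so sub: ((x - 1) - 7)^2 = 100.
Step 2. [((x - 1) - 7)^2 = 100] LHS squared, RHS 100 ≥ 0: apply √ (±). So sqrt: (x - 1) - 7 = 10 or -10.
Step 3. [(x - 1) - 7 = 10 or -10] the outer -7 inverts by adding 7 ⇒ sub: x - 1 = 17 or -3.
Step 4. [x - 1 = 17 or -3] add 1: x sits inside (… - 1) ⇒ sub: x = 18 or -2.

Answer: x ∈ {-2, 18}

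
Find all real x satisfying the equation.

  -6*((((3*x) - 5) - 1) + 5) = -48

Step 1. [-6*((((3*x) - 5) - 1) + 5) = -48] LHS = -6·(…); ÷-6 both sides, so div: (((3*x) - 5) - 1) + 5 = 8.
Step 2. [(((3*x) - 5) - 1) + 5 = 8] the outer +5 inverts by subtracting 5 ⇒ sub: ((3*x) - 5) - 1 = 3.
Step 3. [((3*x) - 5) - 1 = 3] 1 comes off first (add 1). So sub: (3*x) - 5 = 4.
Step 4. [(3*x) - 5 = 4] the outer -5 inverts by adding 5, so sub: 3*x = 9.
Step 5. [3*x = 9] leading coefficient 3: divide by 3. So div: x = 3.

Answer: x ∈ {3}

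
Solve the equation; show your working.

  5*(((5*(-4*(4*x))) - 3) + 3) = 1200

Step 1. [5*(((5*(-4*(4*x))) - 3) + 3) = 1200] 5 out front; divide by 5 ⇒ div: ((5*(-4*(4*x))) - 3) + 3 = 240.
Step 2. [((5*(-4*(4*x))) - 3) + 3 = 240] peel the +3: subtract 3 from each side ⇒ sub: (5*(-4*(4*x))) - 3 = 237.
Step 3. [(5*(-4*(4*x))) - 3 = 237] peel the -3: add 3 from each side ⇒ sub: 5*(-4*(4*x)) = 240.
Step 4. [5*(-4*(4*x)) = 240] leading coefficient 5: divide by 5, so div: -4*(4*x) = 48.
Step 5. [-4*(4*x) = 48] -4 out front; divide by -4, so div: 4*x = -12.
Step 6. [4*x = -12] leading coefficient 4: divide by 4, so div: x = -3.

Answer: x ∈ {-3}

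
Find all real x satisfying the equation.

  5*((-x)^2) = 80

Step 1. [5*((-x)^2) = 80] LHS = 5·(…); ÷5 both sides. So div: (-x)^2 = 16.
Step 2. [(-x)^2 = 16] √ both sides: 16 ≥ 0 gives two branches, so sqrt: -x = 4 or -4.
Step 3. [-x = 4 or -4] LHS negated; negate both sides ⇒ neg: x = -4 or 4.

Answer: x ∈ {-4, 4}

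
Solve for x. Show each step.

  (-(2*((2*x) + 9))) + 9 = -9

Step 1. [(-(2*((2*x) + 9))) + 9 = -9] subtract 9: x sits inside (… + 9), so sub: -(2*((2*x) + 9)) = -18.
Step 2. [-(2*((2*x) + 9)) = -18] leading − — multiply by −1 ⇒ neg: 2*((2*x) + 9) = 18.
Step 3. [2*((2*x) + 9) = 18] divide by the outer 2, so div: (2*x) + 9 = 9.
Step 4. [(2*x) + 9 = 9] +9 is outermost — subtract 9 both sides, so sub: 2*x = 0.
Step 5. [2*x = 0] LHS = 2·(…); ÷2 both sides, so div: x = 0.

Answer: x ∈ {0}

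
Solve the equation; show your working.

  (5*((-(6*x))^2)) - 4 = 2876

Step 1. [(5*((-(6*x))^2)) - 4 = 2876] the outer -4 inverts by adding 4 ⇒ sub: 5*((-(6*x))^2) = 2880.
Step 2. [5*((-(6*x))^2) = 2880] 5 out front; divide by 5 ⇒ div: (-(6*x))^2 = 576.
Step 3. [(-(6*x))^2 = 576] 576 ≥ 0, LHS is (·)² — take ±√. So sqrt: -(6*x) = 24 or -24.
Step 4. [-(6*x) = 24 or -24] leading − — multiply by −1 ⇒ neg: 6*x = -24 or 24.
Step 5. [6*x = -24 or 24] leading coefficient 6: divide by 6, so div: x = -4 or 4.

Answer: x ∈ {-4, 4}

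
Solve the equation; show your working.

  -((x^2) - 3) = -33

Step 1. [-((x^2) - 3) = -33] LHS negated; negate both sides ⇒ neg: (x^2) - 3 = 33.
Step 2. [(x^2) - 3 = 33] -3 is outermost — add 3 both sides. So sub: x^2 = 36.
Step 3. [x^2 = 36] 36 ≥ 0, LHS is (·)² — take ±√. So sqrt: x = 6 or -6.

Answer: x ∈ {-6, 6}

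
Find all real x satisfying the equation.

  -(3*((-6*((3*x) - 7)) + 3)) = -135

Step 1. [-(3*((-6*((3*x) - 7)) + 3)) = -135] leading − — multiply by −1 ⇒ neg: 3*((-6*((3*x) - 7)) + 3) = 135.
Step 2. [3*((-6*((3*x) - 7)) + 3) = 135] LHS = 3·(…); ÷3 both sides. So div: (-6*((3*x) - 7)) + 3 = 45.
Step 3. [(-6*((3*x) - 7)) + 3 = 45] the outer +3 inverts by subtracting 3. So sub: -6*((3*x) - 7) = 42.
Step 4. [-6*((3*x) - 7) = 42] divide by the outer -6, so div: (3*x) - 7 = -7.
Step 5. [(3*x) - 7 = -7] add 7: x sits inside (… - 7). So sub: 3*x = 0.
Step 6. [3*x = 0] 3 out front; divide by 3. So div: x = 0.

Answer: x ∈ {0}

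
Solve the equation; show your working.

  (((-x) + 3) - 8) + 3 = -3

Step 1. [(((-x) + 3) - 8) + 3 = -3] +3 is outermost — subtract 3 both sides, so sub: ((-x) + 3) - 8 = -6.
Step 2. [((-x) + 3) - 8 = -6] the outer -8 inverts by adding 8 ⇒ sub: (-x) + 3 = 2.
Step 3. [(-x) + 3 = 2] subtract 3: x sits inside (… + 3), so sub: -x = -1.
Step 4. [-x = -1] flip signs both sides. So neg: x = 1.

Answer: x ∈ {1}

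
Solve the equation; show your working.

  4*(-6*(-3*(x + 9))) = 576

Step 1. [4*(-6*(-3*(x + 9))) = 576] leading coefficient 4: divide by 4 ⇒ div: -6*(-3*(x + 9)) = 144.
Step 2. [-6*(-3*(x + 9)) = 144] leading coefficient -6: divide by -6. So div: -3*(x + 9) = -24.
Step 3. [-3*(x + 9) = -24] -3·(inner) — divide through by -3. So div: x + 9 = 8.
Step 4. [x + 9 = 8] the outer +9 inverts by subtracting 9. So sub: x = -1.

Answer: x ∈ {-1}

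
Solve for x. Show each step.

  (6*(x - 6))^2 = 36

Step 1. [(6*(x - 6))^2 = 36] √ both sides: 36 ≥ 0 gives two branches. So sqrt: 6*(x - 6) = 6 or -6.
Step 2. [6*(x - 6) = 6 or -6] 6·(inner) — divide through by 6, so div: x - 6 = 1 or -1.
Step 3. [x - 6 = 1 or -1] peel the -6: add 6 from each side. So sub: x = 7 or 5.

Answer: x ∈ {5, 7}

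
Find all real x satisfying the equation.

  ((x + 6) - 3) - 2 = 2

Step 1. [((x + 6) - 3) - 2 = 2] peel the -2: add 2 from each side ⇒ sub: (x + 6) - 3 = 4.
Step 2. [(x + 6) - 3 = 4] the outer -3 inverts by adding 3, so sub: x + 6 = 7.
Step 3. [x + 6 = 7] peel the +6: subtract 6 from each side. So sub: x = 1.

Answer: x ∈ {1}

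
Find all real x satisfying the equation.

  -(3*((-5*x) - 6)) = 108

Step 1. [-(3*((-5*x) - 6)) = 108] leading − — multiply by −1 ⇒ neg: 3*((-5*x) - 6) = -108.
Step 2. [3*((-5*x) - 6) = -108] LHS = 3·(…); ÷3 both sides. So div: (-5*x) - 6 = -36.
Step 3. [(-5*x) - 6 = -36] add 6: x sits inside (… - 6), so sub: -5*x = -30.
Step 4. [-5*x = -30] -5 out front; divide by -5, so div: x = 6.

Answer: x ∈ {6}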